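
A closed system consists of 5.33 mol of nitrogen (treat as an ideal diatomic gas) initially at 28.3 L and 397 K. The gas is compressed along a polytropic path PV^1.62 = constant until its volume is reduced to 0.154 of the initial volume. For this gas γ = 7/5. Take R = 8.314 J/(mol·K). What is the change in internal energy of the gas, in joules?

P₁ = nRT₁/V₁ = 5.33×8.314×397/28.3 = 622 kPa.
Polytropic n=1.62: T₂ = T₁(V₁/V₂)^(n−1) = 397×(6.49)^0.62 = 1270 K; P₂ = P₁(V₁/V₂)^n = 12900 kPa.
For an ideal gas ΔU = nCvΔT with Cv = (5/2)R = 20.8 J/(mol·K).
ΔU = 5.33×20.8×(1270−397) = 96300 J.

96300 J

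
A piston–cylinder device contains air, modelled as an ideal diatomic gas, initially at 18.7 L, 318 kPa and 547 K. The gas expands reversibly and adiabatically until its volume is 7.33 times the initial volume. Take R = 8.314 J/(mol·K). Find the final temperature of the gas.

Adiabatic: TV^(γ−1) = const ⇒ T₂ = 547×(0.136)^0.400 = 247 K; PV^γ = const ⇒ P₂ = 19.6 kPa.

247 K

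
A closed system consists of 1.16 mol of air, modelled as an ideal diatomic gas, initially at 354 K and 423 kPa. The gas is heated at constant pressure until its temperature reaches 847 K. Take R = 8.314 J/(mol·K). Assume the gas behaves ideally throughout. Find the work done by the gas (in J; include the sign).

4750 J

V₁ = nRT₁/P₁ = 1.16×8.314×354/423 = 8.07 L.
Isobaric: P stays 423 kPa; V/T = const ⇒ T₂ = 847 K, V₂ = 19.3 L.
W = PΔV = 423×(19.3−8.07) kPa·L = 4750 J.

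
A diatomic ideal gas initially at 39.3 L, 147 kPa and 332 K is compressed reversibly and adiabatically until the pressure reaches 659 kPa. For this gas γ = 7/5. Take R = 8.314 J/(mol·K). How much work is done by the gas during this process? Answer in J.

-7730 J

n = P₁V₁/(RT₁) = 147×39.3/(8.314×332) = 2.09 mol.
Adiabatic: T₂/T₁ = (P₂/P₁)^((γ−1)/γ) ⇒ T₂ = 332×(4.48)^0.286 = 510 K; V₂ = 13.5 L.
ΔU = nCvΔT = 2.09×20.8×(510−332) = 7730 J.
Q = 0 for an adiabatic process, so W = −ΔU = -7730 J.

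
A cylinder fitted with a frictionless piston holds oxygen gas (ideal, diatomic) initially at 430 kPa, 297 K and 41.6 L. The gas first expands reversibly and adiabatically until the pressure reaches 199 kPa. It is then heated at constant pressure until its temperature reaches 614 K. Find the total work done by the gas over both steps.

31500 J

n = P₁V₁/(RT₁) = 430×41.6/(8.314×297) = 7.24 mol.
Step 1 — Adiabatic: T₂/T₁ = (P₂/P₁)^((γ−1)/γ) ⇒ T₂ = 297×(0.463)^0.286 = 238 K; V₂ = 72.1 L.
ΔU = nCvΔT = 7.24×20.8×(238−297) = -8840 J.
Q = 0 for an adiabatic process, so W = −ΔU = 8840 J.
State after step 1: P = 199 kPa, V = 72.1 L, T = 238 K.
Step 2 — Isobaric: P stays 199 kPa; V/T = const ⇒ T₂ = 614 K, V₂ = 186 L.
W = PΔV = 199×(186−72.1) kPa·L = 22600 J.
ΔU = nCvΔT = 7.24×20.8×(614−238) = 56600 J.
Q = ΔU + W = nCpΔT = 79200 J.
Net over both steps: W = 31500 J, Q = 79200 J, ΔU = 47700 J.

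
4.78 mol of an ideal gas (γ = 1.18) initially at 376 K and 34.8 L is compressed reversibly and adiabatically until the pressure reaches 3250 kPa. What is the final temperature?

P₁ = nRT₁/V₁ = 4.78×8.314×376/34.8 = 429 kPa.
Adiabatic: T₂/T₁ = (P₂/P₁)^((γ−1)/γ) ⇒ T₂ = 376×(7.57)^0.153 = 512 K; V₂ = 6.26 L.

512 K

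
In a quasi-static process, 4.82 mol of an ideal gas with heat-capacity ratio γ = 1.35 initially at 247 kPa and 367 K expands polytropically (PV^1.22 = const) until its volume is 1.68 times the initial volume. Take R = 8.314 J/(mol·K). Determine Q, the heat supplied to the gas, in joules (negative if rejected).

2680 J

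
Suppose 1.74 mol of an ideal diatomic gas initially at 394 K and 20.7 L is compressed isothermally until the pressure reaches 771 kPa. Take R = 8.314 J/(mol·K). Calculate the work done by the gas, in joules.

P₁ = nRT₁/V₁ = 1.74×8.314×394/20.7 = 275 kPa.
Isothermal: T stays 394 K; PV = const ⇒ V₂ = 7.39 L, P₂ = 771 kPa.
W = nRT ln(V₂/V₁) = 1.74×8.314×394×ln(0.357) = -5870 J.

-5870 J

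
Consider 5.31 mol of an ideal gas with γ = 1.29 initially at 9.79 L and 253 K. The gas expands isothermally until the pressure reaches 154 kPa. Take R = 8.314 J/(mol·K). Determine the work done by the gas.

22400 J

P₁ = nRT₁/V₁ = 5.31×8.314×253/9.79 = 1140 kPa.
Isothermal: T stays 253 K; PV = const ⇒ V₂ = 72.5 L, P₂ = 154 kPa.
W = nRT ln(V₂/V₁) = 5.31×8.314×253×ln(7.41) = 22400 J.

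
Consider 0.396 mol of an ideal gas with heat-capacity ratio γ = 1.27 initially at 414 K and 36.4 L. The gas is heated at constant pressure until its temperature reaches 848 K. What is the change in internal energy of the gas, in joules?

P₁ = nRT₁/V₁ = 0.396×8.314×414/36.4 = 37.4 kPa.
Isobaric: P stays 37.4 kPa; V/T = const ⇒ T₂ = 848 K, V₂ = 74.6 L.
For an ideal gas ΔU = nCvΔT with Cv = R/(γ−1) = 30.8 J/(mol·K).
ΔU = 0.396×30.8×(848−414) = 5290 J.

5290 J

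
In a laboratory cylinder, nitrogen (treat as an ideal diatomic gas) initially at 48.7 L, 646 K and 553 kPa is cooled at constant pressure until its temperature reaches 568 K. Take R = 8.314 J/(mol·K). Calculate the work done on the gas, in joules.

n = P₁V₁/(RT₁) = 553×48.7/(8.314×646) = 5.01 mol.
Isobaric: P stays 553 kPa; V/T = const ⇒ T₂ = 568 K, V₂ = 42.8 L.
W = PΔV = 553×(42.8−48.7) kPa·L = -3250 J.
Work done on the gas = −W_by = 3250 J.

3250 J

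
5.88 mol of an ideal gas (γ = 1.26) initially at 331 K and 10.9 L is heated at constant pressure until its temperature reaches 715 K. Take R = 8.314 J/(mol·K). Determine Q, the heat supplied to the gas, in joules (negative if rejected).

91000 J

P₁ = nRT₁/V₁ = 5.88×8.314×331/10.9 = 1480 kPa.
Isobaric: P stays 1480 kPa; V/T = const ⇒ T₂ = 715 K, V₂ = 23.5 L.
W = PΔV = 1480×(23.5−10.9) kPa·L = 18800 J.
ΔU = nCvΔT = 5.88×32.0×(715−331) = 72200 J.
Q = ΔU + W = nCpΔT = 91000 J.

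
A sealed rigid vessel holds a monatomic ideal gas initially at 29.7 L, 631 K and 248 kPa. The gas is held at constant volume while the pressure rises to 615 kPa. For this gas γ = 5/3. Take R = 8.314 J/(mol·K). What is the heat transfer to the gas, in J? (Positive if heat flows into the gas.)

16300 J

n = P₁V₁/(RT₁) = 248×29.7/(8.314×631) = 1.40 mol.
Isochoric: V stays 29.7 L; P/T = const ⇒ T₂ = 1560 K, P₂ = 615 kPa.
W = 0 (no volume change).
ΔU = nCvΔT = 1.40×12.5×(1560−631) = 16300 J.
Q = ΔU = 16300 J.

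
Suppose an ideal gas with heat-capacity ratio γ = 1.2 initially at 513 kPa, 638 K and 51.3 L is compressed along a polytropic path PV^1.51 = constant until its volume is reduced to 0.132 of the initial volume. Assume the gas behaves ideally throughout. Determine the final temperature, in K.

1790 K

Polytropic n=1.51: T₂ = T₁(V₁/V₂)^(n−1) = 638×(7.58)^0.51 = 1790 K; P₂ = P₁(V₁/V₂)^n = 10900 kPa.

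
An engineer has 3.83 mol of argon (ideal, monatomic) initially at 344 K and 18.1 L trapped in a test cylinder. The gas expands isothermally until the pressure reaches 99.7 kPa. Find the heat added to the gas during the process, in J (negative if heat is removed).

P₁ = nRT₁/V₁ = 3.83×8.314×344/18.1 = 605 kPa.
Isothermal: T stays 344 K; PV = const ⇒ V₂ = 110 L, P₂ = 99.7 kPa.
ΔU = 0 (ideal gas, T constant).
W = nRT ln(V₂/V₁) = 3.83×8.314×344×ln(6.07) = 19800 J.
Q = ΔU + W = 19800 J.

19800 J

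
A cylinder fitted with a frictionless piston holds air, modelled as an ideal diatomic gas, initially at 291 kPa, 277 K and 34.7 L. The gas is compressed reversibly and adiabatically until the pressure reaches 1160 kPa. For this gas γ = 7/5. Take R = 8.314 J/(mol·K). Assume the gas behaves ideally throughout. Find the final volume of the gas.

Adiabatic: T₂/T₁ = (P₂/P₁)^((γ−1)/γ) ⇒ T₂ = 277×(3.99)^0.286 = 411 K; V₂ = 12.9 L.

12.9 L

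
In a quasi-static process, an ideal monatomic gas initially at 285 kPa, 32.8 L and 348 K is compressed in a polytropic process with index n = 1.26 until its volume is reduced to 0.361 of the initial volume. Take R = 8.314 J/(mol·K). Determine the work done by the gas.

-10900 J

n = P₁V₁/(RT₁) = 285×32.8/(8.314×348) = 3.23 mol.
Polytropic n=1.26: T₂ = T₁(V₁/V₂)^(n−1) = 348×(2.77)^0.26 = 454 K; P₂ = P₁(V₁/V₂)^n = 1030 kPa.
W = (P₁V₁−P₂V₂)/(n−1) = (285×32.8−1030×11.8)/0.26 = -10900 J.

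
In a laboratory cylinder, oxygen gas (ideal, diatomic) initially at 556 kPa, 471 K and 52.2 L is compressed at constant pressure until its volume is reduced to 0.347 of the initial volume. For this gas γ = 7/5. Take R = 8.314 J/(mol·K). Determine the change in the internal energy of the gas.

n = P₁V₁/(RT₁) = 556×52.2/(8.314×471) = 7.41 mol.
Isobaric: P stays 556 kPa; V/T = const ⇒ T₂ = 163 K, V₂ = 18.1 L.
For an ideal gas ΔU = nCvΔT with Cv = (5/2)R = 20.8 J/(mol·K).
ΔU = 7.41×20.8×(163−471) = -47400 J.

-47400 J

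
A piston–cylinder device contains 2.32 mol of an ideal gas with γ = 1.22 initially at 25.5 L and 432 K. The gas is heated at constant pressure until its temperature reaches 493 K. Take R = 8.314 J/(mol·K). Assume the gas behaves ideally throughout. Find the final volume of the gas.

29.1 L

P₁ = nRT₁/V₁ = 2.32×8.314×432/25.5 = 327 kPa.
Isobaric: P stays 327 kPa; V/T = const ⇒ T₂ = 493 K, V₂ = 29.1 L.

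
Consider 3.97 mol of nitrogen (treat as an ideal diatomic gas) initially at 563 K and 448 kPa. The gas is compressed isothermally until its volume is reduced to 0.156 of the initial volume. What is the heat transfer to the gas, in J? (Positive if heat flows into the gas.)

V₁ = nRT₁/P₁ = 3.97×8.314×563/448 = 41.5 L.
Isothermal: T stays 563 K; PV = const ⇒ V₂ = 6.47 L, P₂ = 2870 kPa.
ΔU = 0 (ideal gas, T constant).
W = nRT ln(V₂/V₁) = 3.97×8.314×563×ln(0.156) = -34500 J.
Q = ΔU + W = -34500 J.

-34500 J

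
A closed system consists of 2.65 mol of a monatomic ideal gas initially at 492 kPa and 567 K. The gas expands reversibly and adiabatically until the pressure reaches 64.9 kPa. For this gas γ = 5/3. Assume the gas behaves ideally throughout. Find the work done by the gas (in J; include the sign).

V₁ = nRT₁/P₁ = 2.65×8.314×567/492 = 25.4 L.
Adiabatic: T₂/T₁ = (P₂/P₁)^((γ−1)/γ) ⇒ T₂ = 567×(0.132)^0.400 = 252 K; V₂ = 85.6 L.
ΔU = nCvΔT = 2.65×12.5×(252−567) = -10400 J.
Q = 0 for an adiabatic process, so W = −ΔU = 10400 J.

10400 J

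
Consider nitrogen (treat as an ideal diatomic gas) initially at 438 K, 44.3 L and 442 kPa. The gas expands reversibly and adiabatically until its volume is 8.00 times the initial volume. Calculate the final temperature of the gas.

191 K

Adiabatic: TV^(γ−1) = const ⇒ T₂ = 438×(0.125)^0.400 = 191 K; PV^γ = const ⇒ P₂ = 24.0 kPa.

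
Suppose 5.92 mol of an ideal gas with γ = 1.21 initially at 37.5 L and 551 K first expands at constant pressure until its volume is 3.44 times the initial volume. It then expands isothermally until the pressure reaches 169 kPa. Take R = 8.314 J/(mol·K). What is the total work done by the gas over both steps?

202000 J

P₁ = nRT₁/V₁ = 5.92×8.314×551/37.5 = 723 kPa.
Step 1 — Isobaric: P stays 723 kPa; V/T = const ⇒ T₂ = 1900 K, V₂ = 129 L.
W = PΔV = 723×(129−37.5) kPa·L = 66200 J.
ΔU = nCvΔT = 5.92×39.6×(1900−551) = 315000 J.
Q = ΔU + W = nCpΔT = 381000 J.
State after step 1: P = 723 kPa, V = 129 L, T = 1900 K.
Step 2 — Isothermal: T stays 1900 K; PV = const ⇒ V₂ = 552 L, P₂ = 169 kPa.
ΔU = 0 (ideal gas, T constant).
W = nRT ln(V₂/V₁) = 5.92×8.314×1900×ln(4.28) = 136000 J.
Q = ΔU + W = 136000 J.
Net over both steps: W = 202000 J, Q = 517000 J, ΔU = 315000 J.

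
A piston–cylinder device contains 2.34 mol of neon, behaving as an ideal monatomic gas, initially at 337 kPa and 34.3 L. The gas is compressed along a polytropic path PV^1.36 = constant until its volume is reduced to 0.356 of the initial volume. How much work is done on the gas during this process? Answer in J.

T₁ = P₁V₁/(nR) = 337×34.3/(2.34×8.314) = 594 K.
Polytropic n=1.36: T₂ = T₁(V₁/V₂)^(n−1) = 594×(2.81)^0.36 = 862 K; P₂ = P₁(V₁/V₂)^n = 1370 kPa.
W = (P₁V₁−P₂V₂)/(n−1) = (337×34.3−1370×12.2)/0.36 = -14500 J.
Work done on the gas = −W_by = 14500 J.

14500 J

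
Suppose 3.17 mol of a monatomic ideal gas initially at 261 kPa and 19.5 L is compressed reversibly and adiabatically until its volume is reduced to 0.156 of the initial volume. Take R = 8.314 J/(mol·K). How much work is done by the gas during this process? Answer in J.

T₁ = P₁V₁/(nR) = 261×19.5/(3.17×8.314) = 193 K.
Adiabatic: TV^(γ−1) = const ⇒ T₂ = 193×(6.41)^0.667 = 666 K; PV^γ = const ⇒ P₂ = 5770 kPa.
ΔU = nCvΔT = 3.17×12.5×(666−193) = 18700 J.
Q = 0 for an adiabatic process, so W = −ΔU = -18700 J.

-18700 J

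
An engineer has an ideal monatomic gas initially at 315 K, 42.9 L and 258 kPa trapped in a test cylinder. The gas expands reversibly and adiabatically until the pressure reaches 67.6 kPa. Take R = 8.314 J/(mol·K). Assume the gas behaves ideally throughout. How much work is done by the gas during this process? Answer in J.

n = P₁V₁/(RT₁) = 258×42.9/(8.314×315) = 4.23 mol.
Adiabatic: T₂/T₁ = (P₂/P₁)^((γ−1)/γ) ⇒ T₂ = 315×(0.262)^0.400 = 184 K; V₂ = 95.8 L.
ΔU = nCvΔT = 4.23×12.5×(184−315) = -6890 J.
Q = 0 for an adiabatic process, so W = −ΔU = 6890 J.

6890 J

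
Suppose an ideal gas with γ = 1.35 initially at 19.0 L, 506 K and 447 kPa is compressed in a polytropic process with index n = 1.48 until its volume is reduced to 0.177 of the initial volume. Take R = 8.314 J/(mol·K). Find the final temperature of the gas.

1160 K

Polytropic n=1.48: T₂ = T₁(V₁/V₂)^(n−1) = 506×(5.65)^0.48 = 1160 K; P₂ = P₁(V₁/V₂)^n = 5800 kPa.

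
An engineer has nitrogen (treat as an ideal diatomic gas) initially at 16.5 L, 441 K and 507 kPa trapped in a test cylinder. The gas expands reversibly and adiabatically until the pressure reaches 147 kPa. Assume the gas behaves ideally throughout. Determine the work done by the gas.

n = P₁V₁/(RT₁) = 507×16.5/(8.314×441) = 2.28 mol.
Adiabatic: T₂/T₁ = (P₂/P₁)^((γ−1)/γ) ⇒ T₂ = 441×(0.290)^0.286 = 310 K; V₂ = 40.0 L.
ΔU = nCvΔT = 2.28×20.8×(310−441) = -6230 J.
Q = 0 for an adiabatic process, so W = −ΔU = 6230 J.

6230 J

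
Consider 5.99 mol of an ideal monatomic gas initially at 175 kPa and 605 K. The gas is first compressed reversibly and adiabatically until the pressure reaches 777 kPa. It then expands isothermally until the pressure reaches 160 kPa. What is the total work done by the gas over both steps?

V₁ = nRT₁/P₁ = 5.99×8.314×605/175 = 172 L.
Step 1 — Adiabatic: T₂/T₁ = (P₂/P₁)^((γ−1)/γ) ⇒ T₂ = 605×(4.44)^0.400 = 1100 K; V₂ = 70.4 L.
ΔU = nCvΔT = 5.99×12.5×(1100−605) = 36800 J.
Q = 0 for an adiabatic process, so W = −ΔU = -36800 J.
State after step 1: P = 777 kPa, V = 70.4 L, T = 1100 K.
Step 2 — Isothermal: T stays 1100 K; PV = const ⇒ V₂ = 342 L, P₂ = 160 kPa.
ΔU = 0 (ideal gas, T constant).
W = nRT ln(V₂/V₁) = 5.99×8.314×1100×ln(4.86) = 86400 J.
Q = ΔU + W = 86400 J.
Net over both steps: W = 49600 J, Q = 86400 J, ΔU = 36800 J.

49600 J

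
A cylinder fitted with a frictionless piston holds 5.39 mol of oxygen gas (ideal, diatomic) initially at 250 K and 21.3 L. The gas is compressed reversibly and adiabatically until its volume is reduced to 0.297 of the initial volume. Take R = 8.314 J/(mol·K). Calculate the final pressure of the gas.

P₁ = nRT₁/V₁ = 5.39×8.314×250/21.3 = 526 kPa.
Adiabatic: TV^(γ−1) = const ⇒ T₂ = 250×(3.37)^0.400 = 406 K; PV^γ = const ⇒ P₂ = 2880 kPa.

2880 kPa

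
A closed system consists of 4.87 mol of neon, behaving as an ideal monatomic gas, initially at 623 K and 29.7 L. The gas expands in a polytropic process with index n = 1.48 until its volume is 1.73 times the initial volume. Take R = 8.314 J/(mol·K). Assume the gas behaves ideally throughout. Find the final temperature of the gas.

479 K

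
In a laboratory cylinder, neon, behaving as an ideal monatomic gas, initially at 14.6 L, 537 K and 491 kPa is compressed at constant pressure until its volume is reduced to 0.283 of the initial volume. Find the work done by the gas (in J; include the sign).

-5140 J

n = P₁V₁/(RT₁) = 491×14.6/(8.314×537) = 1.61 mol.
Isobaric: P stays 491 kPa; V/T = const ⇒ T₂ = 152 K, V₂ = 4.13 L.
W = PΔV = 491×(4.13−14.6) kPa·L = -5140 J.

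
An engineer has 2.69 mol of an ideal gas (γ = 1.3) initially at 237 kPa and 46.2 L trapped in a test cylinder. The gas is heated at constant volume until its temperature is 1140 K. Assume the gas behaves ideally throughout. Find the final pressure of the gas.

552 kPa

T₁ = P₁V₁/(nR) = 237×46.2/(2.69×8.314) = 490 K.
Isochoric: V stays 46.2 L; P/T = const ⇒ T₂ = 1140 K, P₂ = 552 kPa.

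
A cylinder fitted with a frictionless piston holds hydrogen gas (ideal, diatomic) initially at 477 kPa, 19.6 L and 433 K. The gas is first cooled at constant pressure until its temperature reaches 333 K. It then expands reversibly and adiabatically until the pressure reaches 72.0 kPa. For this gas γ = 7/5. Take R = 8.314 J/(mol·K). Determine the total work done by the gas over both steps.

n = P₁V₁/(RT₁) = 477×19.6/(8.314×433) = 2.60 mol.
Step 1 — Isobaric: P stays 477 kPa; V/T = const ⇒ T₂ = 333 K, V₂ = 15.1 L.
W = PΔV = 477×(15.1−19.6) kPa·L = -2160 J.
ΔU = nCvΔT = 2.60×20.8×(333−433) = -5400 J.
Q = ΔU + W = nCpΔT = -7560 J.
State after step 1: P = 477 kPa, V = 15.1 L, T = 333 K.
Step 2 — Adiabatic: T₂/T₁ = (P₂/P₁)^((γ−1)/γ) ⇒ T₂ = 333×(0.151)^0.286 = 194 K; V₂ = 58.2 L.
ΔU = nCvΔT = 2.60×20.8×(194−333) = -7500 J.
Q = 0 for an adiabatic process, so W = −ΔU = 7500 J.
Net over both steps: W = 5340 J, Q = -7560 J, ΔU = -12900 J.

5340 J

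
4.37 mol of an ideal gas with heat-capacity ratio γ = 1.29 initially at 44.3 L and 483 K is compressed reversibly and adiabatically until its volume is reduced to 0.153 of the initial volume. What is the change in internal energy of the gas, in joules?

43800 J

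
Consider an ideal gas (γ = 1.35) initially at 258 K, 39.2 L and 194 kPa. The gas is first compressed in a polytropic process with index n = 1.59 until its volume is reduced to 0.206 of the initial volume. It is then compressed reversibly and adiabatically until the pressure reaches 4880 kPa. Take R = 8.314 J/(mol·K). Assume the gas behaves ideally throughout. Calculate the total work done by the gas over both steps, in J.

n = P₁V₁/(RT₁) = 194×39.2/(8.314×258) = 3.55 mol.
Step 1 — Polytropic n=1.59: T₂ = T₁(V₁/V₂)^(n−1) = 258×(4.85)^0.59 = 655 K; P₂ = P₁(V₁/V₂)^n = 2390 kPa.
W = (P₁V₁−P₂V₂)/(n−1) = (194×39.2−2390×8.08)/0.59 = -19800 J.
ΔU = nCvΔT = 3.55×23.8×(655−258) = 33500 J.
Q = ΔU + W = 13600 J.
State after step 1: P = 2390 kPa, V = 8.08 L, T = 655 K.
Step 2 — Adiabatic: T₂/T₁ = (P₂/P₁)^((γ−1)/γ) ⇒ T₂ = 655×(2.04)^0.259 = 788 K; V₂ = 4.76 L.
ΔU = nCvΔT = 3.55×23.8×(788−655) = 11200 J.
Q = 0 for an adiabatic process, so W = −ΔU = -11200 J.
Net over both steps: W = -31100 J, Q = 13600 J, ΔU = 44700 J.

-31100 J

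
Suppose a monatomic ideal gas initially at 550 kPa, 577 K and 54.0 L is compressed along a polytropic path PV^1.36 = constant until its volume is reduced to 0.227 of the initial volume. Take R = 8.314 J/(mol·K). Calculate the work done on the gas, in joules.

n = P₁V₁/(RT₁) = 550×54.0/(8.314×577) = 6.19 mol.
Polytropic n=1.36: T₂ = T₁(V₁/V₂)^(n−1) = 577×(4.41)^0.36 = 984 K; P₂ = P₁(V₁/V₂)^n = 4130 kPa.
W = (P₁V₁−P₂V₂)/(n−1) = (550×54.0−4130×12.3)/0.36 = -58200 J.
Work done on the gas = −W_by = 58200 J.

58200 J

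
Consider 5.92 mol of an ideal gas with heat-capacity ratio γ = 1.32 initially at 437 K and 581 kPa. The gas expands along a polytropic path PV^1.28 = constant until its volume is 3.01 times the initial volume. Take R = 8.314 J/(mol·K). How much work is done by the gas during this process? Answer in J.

20400 J

V₁ = nRT₁/P₁ = 5.92×8.314×437/581 = 37.0 L.
Polytropic n=1.28: T₂ = T₁(V₁/V₂)^(n−1) = 437×(0.332)^0.28 = 321 K; P₂ = P₁(V₁/V₂)^n = 142 kPa.
W = (P₁V₁−P₂V₂)/(n−1) = (581×37.0−142×111)/0.28 = 20400 J.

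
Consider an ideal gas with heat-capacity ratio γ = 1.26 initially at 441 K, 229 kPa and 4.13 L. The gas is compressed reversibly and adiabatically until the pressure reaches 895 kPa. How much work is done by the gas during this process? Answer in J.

-1180 J

n = P₁V₁/(RT₁) = 229×4.13/(8.314×441) = 0.258 mol.
Adiabatic: T₂/T₁ = (P₂/P₁)^((γ−1)/γ) ⇒ T₂ = 441×(3.91)^0.206 = 584 K; V₂ = 1.40 L.
ΔU = nCvΔT = 0.258×32.0×(584−441) = 1180 J.
Q = 0 for an adiabatic process, so W = −ΔU = -1180 J.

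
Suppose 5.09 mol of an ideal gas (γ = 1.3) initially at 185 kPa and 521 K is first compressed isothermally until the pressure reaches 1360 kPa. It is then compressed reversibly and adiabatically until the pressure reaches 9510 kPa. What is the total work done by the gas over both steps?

V₁ = nRT₁/P₁ = 5.09×8.314×521/185 = 119 L.
Step 1 — Isothermal: T stays 521 K; PV = const ⇒ V₂ = 16.2 L, P₂ = 1360 kPa.
ΔU = 0 (ideal gas, T constant).
W = nRT ln(V₂/V₁) = 5.09×8.314×521×ln(0.136) = -44000 J.
Q = ΔU + W = -44000 J.
State after step 1: P = 1360 kPa, V = 16.2 L, T = 521 K.
Step 2 — Adiabatic: T₂/T₁ = (P₂/P₁)^((γ−1)/γ) ⇒ T₂ = 521×(6.99)^0.231 = 816 K; V₂ = 3.63 L.
ΔU = nCvΔT = 5.09×27.7×(816−521) = 41600 J.
Q = 0 for an adiabatic process, so W = −ΔU = -41600 J.
Net over both steps: W = -85600 J, Q = -44000 J, ΔU = 41600 J.

-85600 J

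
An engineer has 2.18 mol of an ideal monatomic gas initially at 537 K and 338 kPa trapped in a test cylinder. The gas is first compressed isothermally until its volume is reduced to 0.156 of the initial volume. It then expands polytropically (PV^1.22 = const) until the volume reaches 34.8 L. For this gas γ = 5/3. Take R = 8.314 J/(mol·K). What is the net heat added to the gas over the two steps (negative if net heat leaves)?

-7330 J

V₁ = nRT₁/P₁ = 2.18×8.314×537/338 = 28.8 L.
Step 1 — Isothermal: T stays 537 K; PV = const ⇒ V₂ = 4.49 L, P₂ = 2170 kPa.
ΔU = 0 (ideal gas, T constant).
W = nRT ln(V₂/V₁) = 2.18×8.314×537×ln(0.156) = -18100 J.
Q = ΔU + W = -18100 J.
State after step 1: P = 2170 kPa, V = 4.49 L, T = 537 K.
Step 2 — Polytropic n=1.22: T₂ = T₁(V₁/V₂)^(n−1) = 537×(0.129)^0.22 = 342 K; P₂ = P₁(V₁/V₂)^n = 178 kPa.
W = (P₁V₁−P₂V₂)/(n−1) = (2170×4.49−178×34.8)/0.22 = 16000 J.
ΔU = nCvΔT = 2.18×12.5×(342−537) = -5290 J.
Q = ΔU + W = 10700 J.
Net over both steps: W = -2040 J, Q = -7330 J, ΔU = -5290 J.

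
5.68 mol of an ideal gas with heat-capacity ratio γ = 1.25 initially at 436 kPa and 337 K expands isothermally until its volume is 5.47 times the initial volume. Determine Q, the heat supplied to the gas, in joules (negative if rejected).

V₁ = nRT₁/P₁ = 5.68×8.314×337/436 = 36.5 L.
Isothermal: T stays 337 K; PV = const ⇒ V₂ = 200 L, P₂ = 79.7 kPa.
ΔU = 0 (ideal gas, T constant).
W = nRT ln(V₂/V₁) = 5.68×8.314×337×ln(5.47) = 27000 J.
Q = ΔU + W = 27000 J.

27000 J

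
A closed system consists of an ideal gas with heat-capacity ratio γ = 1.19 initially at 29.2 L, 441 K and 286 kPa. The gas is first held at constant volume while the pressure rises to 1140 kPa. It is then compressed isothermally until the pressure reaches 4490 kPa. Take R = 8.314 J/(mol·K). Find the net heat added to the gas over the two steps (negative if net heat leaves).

85600 J

n = P₁V₁/(RT₁) = 286×29.2/(8.314×441) = 2.28 mol.
Step 1 — Isochoric: V stays 29.2 L; P/T = const ⇒ T₂ = 1760 K, P₂ = 1140 kPa.
W = 0 (no volume change).
ΔU = nCvΔT = 2.28×43.8×(1760−441) = 131000 J.
Q = ΔU = 131000 J.
State after step 1: P = 1140 kPa, V = 29.2 L, T = 1760 K.
Step 2 — Isothermal: T stays 1760 K; PV = const ⇒ V₂ = 7.41 L, P₂ = 4490 kPa.
ΔU = 0 (ideal gas, T constant).
W = nRT ln(V₂/V₁) = 2.28×8.314×1760×ln(0.254) = -45600 J.
Q = ΔU + W = -45600 J.
Net over both steps: W = -45600 J, Q = 85600 J, ΔU = 131000 J.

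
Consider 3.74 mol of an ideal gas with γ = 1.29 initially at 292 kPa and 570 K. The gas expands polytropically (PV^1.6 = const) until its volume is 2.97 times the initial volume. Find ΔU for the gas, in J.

-29300 J

V₁ = nRT₁/P₁ = 3.74×8.314×570/292 = 60.7 L.
Polytropic n=1.6: T₂ = T₁(V₁/V₂)^(n−1) = 570×(0.337)^0.60 = 297 K; P₂ = P₁(V₁/V₂)^n = 51.2 kPa.
For an ideal gas ΔU = nCvΔT with Cv = R/(γ−1) = 28.7 J/(mol·K).
ΔU = 3.74×28.7×(297−570) = -29300 J.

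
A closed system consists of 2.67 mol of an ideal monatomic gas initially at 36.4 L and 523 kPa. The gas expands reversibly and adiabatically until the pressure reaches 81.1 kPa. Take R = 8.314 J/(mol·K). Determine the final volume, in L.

T₁ = P₁V₁/(nR) = 523×36.4/(2.67×8.314) = 858 K.
Adiabatic: T₂/T₁ = (P₂/P₁)^((γ−1)/γ) ⇒ T₂ = 858×(0.155)^0.400 = 407 K; V₂ = 111 L.

111 L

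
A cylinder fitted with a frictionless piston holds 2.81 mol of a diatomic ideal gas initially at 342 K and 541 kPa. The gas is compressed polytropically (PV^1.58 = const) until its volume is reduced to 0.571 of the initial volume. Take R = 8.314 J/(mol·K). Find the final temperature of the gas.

V₁ = nRT₁/P₁ = 2.81×8.314×342/541 = 14.8 L.
Polytropic n=1.58: T₂ = T₁(V₁/V₂)^(n−1) = 342×(1.75)^0.58 = 473 K; P₂ = P₁(V₁/V₂)^n = 1310 kPa.

473 K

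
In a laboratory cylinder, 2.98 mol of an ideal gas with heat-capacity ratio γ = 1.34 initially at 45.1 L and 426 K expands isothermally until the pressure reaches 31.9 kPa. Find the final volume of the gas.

331 L

P₁ = nRT₁/V₁ = 2.98×8.314×426/45.1 = 234 kPa.
Isothermal: T stays 426 K; PV = const ⇒ V₂ = 331 L, P₂ = 31.9 kPa.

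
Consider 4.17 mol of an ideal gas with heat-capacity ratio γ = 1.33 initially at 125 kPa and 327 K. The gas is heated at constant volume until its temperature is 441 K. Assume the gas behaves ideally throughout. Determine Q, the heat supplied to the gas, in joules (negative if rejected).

12000 J

V₁ = nRT₁/P₁ = 4.17×8.314×327/125 = 90.7 L.
Isochoric: V stays 90.7 L; P/T = const ⇒ T₂ = 441 K, P₂ = 169 kPa.
W = 0 (no volume change).
ΔU = nCvΔT = 4.17×25.2×(441−327) = 12000 J.
Q = ΔU = 12000 J.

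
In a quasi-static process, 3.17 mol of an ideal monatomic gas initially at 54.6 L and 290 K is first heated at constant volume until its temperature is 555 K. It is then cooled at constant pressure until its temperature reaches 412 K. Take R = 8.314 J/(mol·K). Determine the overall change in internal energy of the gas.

4820 J

P₁ = nRT₁/V₁ = 3.17×8.314×290/54.6 = 140 kPa.
Step 1 — Isochoric: V stays 54.6 L; P/T = const ⇒ T₂ = 555 K, P₂ = 268 kPa.
W = 0 (no volume change).
ΔU = nCvΔT = 3.17×12.5×(555−290) = 10500 J.
Q = ΔU = 10500 J.
State after step 1: P = 268 kPa, V = 54.6 L, T = 555 K.
Step 2 — Isobaric: P stays 268 kPa; V/T = const ⇒ T₂ = 412 K, V₂ = 40.5 L.
W = PΔV = 268×(40.5−54.6) kPa·L = -3770 J.
ΔU = nCvΔT = 3.17×12.5×(412−555) = -5650 J.
Q = ΔU + W = nCpΔT = -9420 J.
Net over both steps: W = -3770 J, Q = 1050 J, ΔU = 4820 J.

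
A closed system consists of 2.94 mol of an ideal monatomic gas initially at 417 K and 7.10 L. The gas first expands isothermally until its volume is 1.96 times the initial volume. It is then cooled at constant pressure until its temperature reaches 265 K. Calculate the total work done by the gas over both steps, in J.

P₁ = nRT₁/V₁ = 2.94×8.314×417/7.10 = 1440 kPa.
Step 1 — Isothermal: T stays 417 K; PV = const ⇒ V₂ = 13.9 L, P₂ = 732 kPa.
ΔU = 0 (ideal gas, T constant).
W = nRT ln(V₂/V₁) = 2.94×8.314×417×ln(1.96) = 6860 J.
Q = ΔU + W = 6860 J.
State after step 1: P = 732 kPa, V = 13.9 L, T = 417 K.
Step 2 — Isobaric: P stays 732 kPa; V/T = const ⇒ T₂ = 265 K, V₂ = 8.84 L.
W = PΔV = 732×(8.84−13.9) kPa·L = -3720 J.
ΔU = nCvΔT = 2.94×12.5×(265−417) = -5570 J.
Q = ΔU + W = nCpΔT = -9290 J.
Net over both steps: W = 3140 J, Q = -2430 J, ΔU = -5570 J.

3140 J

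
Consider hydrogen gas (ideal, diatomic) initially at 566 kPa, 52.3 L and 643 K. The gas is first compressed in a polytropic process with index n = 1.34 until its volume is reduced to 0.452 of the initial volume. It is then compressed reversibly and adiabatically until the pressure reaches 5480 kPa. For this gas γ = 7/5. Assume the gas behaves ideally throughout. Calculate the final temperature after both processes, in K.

1190 K

n = P₁V₁/(RT₁) = 566×52.3/(8.314×643) = 5.54 mol.
Step 1 — Polytropic n=1.34: T₂ = T₁(V₁/V₂)^(n−1) = 643×(2.21)^0.34 = 842 K; P₂ = P₁(V₁/V₂)^n = 1640 kPa.
W = (P₁V₁−P₂V₂)/(n−1) = (566×52.3−1640×23.6)/0.34 = -27000 J.
ΔU = nCvΔT = 5.54×20.8×(842−643) = 22900 J.
Q = ΔU + W = -4050 J.
State after step 1: P = 1640 kPa, V = 23.6 L, T = 842 K.
Step 2 — Adiabatic: T₂/T₁ = (P₂/P₁)^((γ−1)/γ) ⇒ T₂ = 842×(3.34)^0.286 = 1190 K; V₂ = 9.99 L.
ΔU = nCvΔT = 5.54×20.8×(1190−842) = 39900 J.
Q = 0 for an adiabatic process, so W = −ΔU = -39900 J.
Net over both steps: W = -66900 J, Q = -4050 J, ΔU = 62800 J.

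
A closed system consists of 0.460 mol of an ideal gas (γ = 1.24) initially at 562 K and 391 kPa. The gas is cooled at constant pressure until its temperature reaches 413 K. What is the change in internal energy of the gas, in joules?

V₁ = nRT₁/P₁ = 0.460×8.314×562/391 = 5.50 L.
Isobaric: P stays 391 kPa; V/T = const ⇒ T₂ = 413 K, V₂ = 4.04 L.
For an ideal gas ΔU = nCvΔT with Cv = R/(γ−1) = 34.6 J/(mol·K).
ΔU = 0.460×34.6×(413−562) = -2370 J.

-2370 J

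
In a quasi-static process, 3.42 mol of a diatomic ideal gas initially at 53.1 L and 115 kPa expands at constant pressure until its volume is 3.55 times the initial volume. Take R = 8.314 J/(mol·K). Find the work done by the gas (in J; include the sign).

15600 J

T₁ = P₁V₁/(nR) = 115×53.1/(3.42×8.314) = 215 K.
Isobaric: P stays 115 kPa; V/T = const ⇒ T₂ = 762 K, V₂ = 189 L.
W = PΔV = 115×(189−53.1) kPa·L = 15600 J.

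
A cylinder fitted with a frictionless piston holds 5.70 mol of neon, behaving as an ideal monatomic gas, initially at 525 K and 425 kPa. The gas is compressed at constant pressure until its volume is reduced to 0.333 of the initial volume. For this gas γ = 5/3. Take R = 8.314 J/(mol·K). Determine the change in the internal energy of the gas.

-24900 J

V₁ = nRT₁/P₁ = 5.70×8.314×525/425 = 58.5 L.
Isobaric: P stays 425 kPa; V/T = const ⇒ T₂ = 175 K, V₂ = 19.5 L.
For an ideal gas ΔU = nCvΔT with Cv = (3/2)R = 12.5 J/(mol·K).
ΔU = 5.70×12.5×(175−525) = -24900 J.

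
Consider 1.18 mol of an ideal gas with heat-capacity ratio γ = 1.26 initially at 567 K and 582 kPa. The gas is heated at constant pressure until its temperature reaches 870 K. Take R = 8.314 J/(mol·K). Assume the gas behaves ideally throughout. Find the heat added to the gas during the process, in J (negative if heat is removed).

14400 J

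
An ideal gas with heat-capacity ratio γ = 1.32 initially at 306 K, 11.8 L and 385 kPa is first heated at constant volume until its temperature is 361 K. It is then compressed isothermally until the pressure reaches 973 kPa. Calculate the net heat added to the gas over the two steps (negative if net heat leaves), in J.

n = P₁V₁/(RT₁) = 385×11.8/(8.314×306) = 1.79 mol.
Step 1 — Isochoric: V stays 11.8 L; P/T = const ⇒ T₂ = 361 K, P₂ = 454 kPa.
W = 0 (no volume change).
ΔU = nCvΔT = 1.79×26.0×(361−306) = 2550 J.
Q = ΔU = 2550 J.
State after step 1: P = 454 kPa, V = 11.8 L, T = 361 K.
Step 2 — Isothermal: T stays 361 K; PV = const ⇒ V₂ = 5.51 L, P₂ = 973 kPa.
ΔU = 0 (ideal gas, T constant).
W = nRT ln(V₂/V₁) = 1.79×8.314×361×ln(0.467) = -4080 J.
Q = ΔU + W = -4080 J.
Net over both steps: W = -4080 J, Q = -1530 J, ΔU = 2550 J.

-1530 J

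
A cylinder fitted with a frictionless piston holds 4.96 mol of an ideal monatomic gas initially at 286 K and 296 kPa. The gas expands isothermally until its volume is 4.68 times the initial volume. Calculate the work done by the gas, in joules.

V₁ = nRT₁/P₁ = 4.96×8.314×286/296 = 39.8 L.
Isothermal: T stays 286 K; PV = const ⇒ V₂ = 186 L, P₂ = 63.2 kPa.
W = nRT ln(V₂/V₁) = 4.96×8.314×286×ln(4.68) = 18200 J.

18200 J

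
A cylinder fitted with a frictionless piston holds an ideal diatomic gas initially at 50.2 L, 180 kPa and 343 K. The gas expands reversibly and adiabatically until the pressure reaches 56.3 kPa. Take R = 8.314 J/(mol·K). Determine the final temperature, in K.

Adiabatic: T₂/T₁ = (P₂/P₁)^((γ−1)/γ) ⇒ T₂ = 343×(0.313)^0.286 = 246 K; V₂ = 115 L.

246 K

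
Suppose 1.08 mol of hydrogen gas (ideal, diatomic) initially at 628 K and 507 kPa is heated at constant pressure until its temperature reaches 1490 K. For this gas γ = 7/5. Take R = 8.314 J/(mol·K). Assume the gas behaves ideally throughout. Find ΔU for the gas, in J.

19400 J

V₁ = nRT₁/P₁ = 1.08×8.314×628/507 = 11.1 L.
Isobaric: P stays 507 kPa; V/T = const ⇒ T₂ = 1490 K, V₂ = 26.4 L.
For an ideal gas ΔU = nCvΔT with Cv = (5/2)R = 20.8 J/(mol·K).
ΔU = 1.08×20.8×(1490−628) = 19400 J.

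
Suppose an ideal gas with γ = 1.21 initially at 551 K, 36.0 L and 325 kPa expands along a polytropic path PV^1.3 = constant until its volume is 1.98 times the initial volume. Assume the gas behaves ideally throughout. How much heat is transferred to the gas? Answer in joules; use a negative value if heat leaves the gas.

-3100 J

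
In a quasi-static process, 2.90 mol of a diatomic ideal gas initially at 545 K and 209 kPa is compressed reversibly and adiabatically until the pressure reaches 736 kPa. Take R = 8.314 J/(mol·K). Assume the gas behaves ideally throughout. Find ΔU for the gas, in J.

14200 J

V₁ = nRT₁/P₁ = 2.90×8.314×545/209 = 62.9 L.
Adiabatic: T₂/T₁ = (P₂/P₁)^((γ−1)/γ) ⇒ T₂ = 545×(3.52)^0.286 = 781 K; V₂ = 25.6 L.
For an ideal gas ΔU = nCvΔT with Cv = (5/2)R = 20.8 J/(mol·K).
ΔU = 2.90×20.8×(781−545) = 14200 J.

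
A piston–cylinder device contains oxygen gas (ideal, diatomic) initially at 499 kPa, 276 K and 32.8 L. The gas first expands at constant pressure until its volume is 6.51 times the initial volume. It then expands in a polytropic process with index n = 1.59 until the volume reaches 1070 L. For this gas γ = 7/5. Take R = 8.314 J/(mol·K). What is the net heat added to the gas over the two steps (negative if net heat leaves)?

263000 J

n = P₁V₁/(RT₁) = 499×32.8/(8.314×276) = 7.13 mol.
Step 1 — Isobaric: P stays 499 kPa; V/T = const ⇒ T₂ = 1800 K, V₂ = 214 L.
W = PΔV = 499×(214−32.8) kPa·L = 90200 J.
ΔU = nCvΔT = 7.13×20.8×(1800−276) = 225000 J.
Q = ΔU + W = nCpΔT = 316000 J.
State after step 1: P = 499 kPa, V = 214 L, T = 1800 K.
Step 2 — Polytropic n=1.59: T₂ = T₁(V₁/V₂)^(n−1) = 1800×(0.200)^0.59 = 694 K; P₂ = P₁(V₁/V₂)^n = 38.5 kPa.
W = (P₁V₁−P₂V₂)/(n−1) = (499×214−38.5×1070)/0.59 = 111000 J.
ΔU = nCvΔT = 7.13×20.8×(694−1800) = -163000 J.
Q = ΔU + W = -52600 J.
Net over both steps: W = 201000 J, Q = 263000 J, ΔU = 62000 J.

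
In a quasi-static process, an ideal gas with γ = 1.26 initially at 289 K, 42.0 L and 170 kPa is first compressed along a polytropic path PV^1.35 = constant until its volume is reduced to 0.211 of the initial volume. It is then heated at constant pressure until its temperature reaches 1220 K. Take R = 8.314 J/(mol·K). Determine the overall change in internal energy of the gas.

n = P₁V₁/(RT₁) = 170×42.0/(8.314×289) = 2.97 mol.
Step 1 — Polytropic n=1.35: T₂ = T₁(V₁/V₂)^(n−1) = 289×(4.74)^0.35 = 498 K; P₂ = P₁(V₁/V₂)^n = 1390 kPa.
W = (P₁V₁−P₂V₂)/(n−1) = (170×42.0−1390×8.86)/0.35 = -14800 J.
ΔU = nCvΔT = 2.97×32.0×(498−289) = 19900 J.
Q = ΔU + W = 5110 J.
State after step 1: P = 1390 kPa, V = 8.86 L, T = 498 K.
Step 2 — Isobaric: P stays 1390 kPa; V/T = const ⇒ T₂ = 1220 K, V₂ = 21.7 L.
W = PΔV = 1390×(21.7−8.86) kPa·L = 17800 J.
ΔU = nCvΔT = 2.97×32.0×(1220−498) = 68600 J.
Q = ΔU + W = nCpΔT = 86400 J.
Net over both steps: W = 3070 J, Q = 91500 J, ΔU = 88500 J.

88500 J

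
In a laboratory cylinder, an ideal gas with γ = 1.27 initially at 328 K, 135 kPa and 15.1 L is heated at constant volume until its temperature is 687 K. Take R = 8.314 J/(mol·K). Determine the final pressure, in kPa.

283 kPa

Isochoric: V stays 15.1 L; P/T = const ⇒ T₂ = 687 K, P₂ = 283 kPa.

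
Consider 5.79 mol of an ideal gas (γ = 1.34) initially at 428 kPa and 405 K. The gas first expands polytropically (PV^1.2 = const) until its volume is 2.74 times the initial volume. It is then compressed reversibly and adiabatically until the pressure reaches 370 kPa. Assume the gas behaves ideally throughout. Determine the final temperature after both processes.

434 K

V₁ = nRT₁/P₁ = 5.79×8.314×405/428 = 45.6 L.
Step 1 — Polytropic n=1.2: T₂ = T₁(V₁/V₂)^(n−1) = 405×(0.365)^0.20 = 331 K; P₂ = P₁(V₁/V₂)^n = 128 kPa.
W = (P₁V₁−P₂V₂)/(n−1) = (428×45.6−128×125)/0.20 = 17800 J.
ΔU = nCvΔT = 5.79×24.5×(331−405) = -10500 J.
Q = ΔU + W = 7330 J.
State after step 1: P = 128 kPa, V = 125 L, T = 331 K.
Step 2 — Adiabatic: T₂/T₁ = (P₂/P₁)^((γ−1)/γ) ⇒ T₂ = 331×(2.90)^0.254 = 434 K; V₂ = 56.4 L.
ΔU = nCvΔT = 5.79×24.5×(434−331) = 14500 J.
Q = 0 for an adiabatic process, so W = −ΔU = -14500 J.
Net over both steps: W = 3270 J, Q = 7330 J, ΔU = 4060 J.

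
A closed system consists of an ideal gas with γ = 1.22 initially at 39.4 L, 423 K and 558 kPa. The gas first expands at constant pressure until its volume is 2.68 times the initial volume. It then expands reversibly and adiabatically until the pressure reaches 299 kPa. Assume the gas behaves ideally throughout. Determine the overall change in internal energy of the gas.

139000 J

n = P₁V₁/(RT₁) = 558×39.4/(8.314×423) = 6.25 mol.
Step 1 — Isobaric: P stays 558 kPa; V/T = const ⇒ T₂ = 1130 K, V₂ = 106 L.
W = PΔV = 558×(106−39.4) kPa·L = 36900 J.
ΔU = nCvΔT = 6.25×37.8×(1130−423) = 168000 J.
Q = ΔU + W = nCpΔT = 205000 J.
State after step 1: P = 558 kPa, V = 106 L, T = 1130 K.
Step 2 — Adiabatic: T₂/T₁ = (P₂/P₁)^((γ−1)/γ) ⇒ T₂ = 1130×(0.536)^0.180 = 1010 K; V₂ = 176 L.
ΔU = nCvΔT = 6.25×37.8×(1010−1130) = -28500 J.
Q = 0 for an adiabatic process, so W = −ΔU = 28500 J.
Net over both steps: W = 65400 J, Q = 205000 J, ΔU = 139000 J.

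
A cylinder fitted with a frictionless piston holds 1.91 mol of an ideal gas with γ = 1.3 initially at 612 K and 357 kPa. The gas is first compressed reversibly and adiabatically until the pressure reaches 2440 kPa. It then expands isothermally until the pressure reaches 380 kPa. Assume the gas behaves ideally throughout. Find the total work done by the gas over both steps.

V₁ = nRT₁/P₁ = 1.91×8.314×612/357 = 27.2 L.
Step 1 — Adiabatic: T₂/T₁ = (P₂/P₁)^((γ−1)/γ) ⇒ T₂ = 612×(6.83)^0.231 = 954 K; V₂ = 6.21 L.
ΔU = nCvΔT = 1.91×27.7×(954−612) = 18100 J.
Q = 0 for an adiabatic process, so W = −ΔU = -18100 J.
State after step 1: P = 2440 kPa, V = 6.21 L, T = 954 K.
Step 2 — Isothermal: T stays 954 K; PV = const ⇒ V₂ = 39.9 L, P₂ = 380 kPa.
ΔU = 0 (ideal gas, T constant).
W = nRT ln(V₂/V₁) = 1.91×8.314×954×ln(6.42) = 28200 J.
Q = ΔU + W = 28200 J.
Net over both steps: W = 10100 J, Q = 28200 J, ΔU = 18100 J.

10100 J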